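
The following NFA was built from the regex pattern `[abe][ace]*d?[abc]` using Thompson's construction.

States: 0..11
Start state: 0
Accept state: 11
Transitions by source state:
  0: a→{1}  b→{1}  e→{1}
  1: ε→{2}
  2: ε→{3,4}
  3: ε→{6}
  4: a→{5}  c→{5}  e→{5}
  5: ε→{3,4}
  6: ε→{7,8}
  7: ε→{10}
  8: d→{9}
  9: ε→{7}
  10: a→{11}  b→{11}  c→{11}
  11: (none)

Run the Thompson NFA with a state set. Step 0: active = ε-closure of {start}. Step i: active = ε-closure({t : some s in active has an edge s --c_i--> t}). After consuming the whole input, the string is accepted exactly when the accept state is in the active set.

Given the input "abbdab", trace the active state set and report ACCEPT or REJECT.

S₀ = ε-closure({0}) = {0}
'a' @ 1: {1,2,3,4,6,7,8,10}
'b' @ 2: {11}  (accept∈set)
'b' @ 3: {}  — state set empty
rest 'dab' ignored (set empty)
final: {}; accept 11 not in set

Answer: REJECT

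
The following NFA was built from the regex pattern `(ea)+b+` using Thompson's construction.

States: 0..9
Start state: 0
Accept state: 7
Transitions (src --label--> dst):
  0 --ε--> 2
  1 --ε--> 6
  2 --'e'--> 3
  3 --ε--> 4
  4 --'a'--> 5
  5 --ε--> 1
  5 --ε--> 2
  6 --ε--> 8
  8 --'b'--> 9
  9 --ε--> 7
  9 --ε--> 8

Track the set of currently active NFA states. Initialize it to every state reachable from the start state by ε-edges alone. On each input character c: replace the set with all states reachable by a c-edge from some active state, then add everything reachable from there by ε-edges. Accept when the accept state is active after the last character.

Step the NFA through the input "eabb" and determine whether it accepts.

Answer: ACCEPT

Derivation:
S₀ = ε-closure({0}) = {0,2}
'e' @ 1: {3,4}
'a' @ 2: {1,2,5,6,8}
'b' @ 3: {7,8,9}  (accept∈set)
'b' @ 4: {7,8,9}  (accept∈set)
end set {7,8,9} — state 7 in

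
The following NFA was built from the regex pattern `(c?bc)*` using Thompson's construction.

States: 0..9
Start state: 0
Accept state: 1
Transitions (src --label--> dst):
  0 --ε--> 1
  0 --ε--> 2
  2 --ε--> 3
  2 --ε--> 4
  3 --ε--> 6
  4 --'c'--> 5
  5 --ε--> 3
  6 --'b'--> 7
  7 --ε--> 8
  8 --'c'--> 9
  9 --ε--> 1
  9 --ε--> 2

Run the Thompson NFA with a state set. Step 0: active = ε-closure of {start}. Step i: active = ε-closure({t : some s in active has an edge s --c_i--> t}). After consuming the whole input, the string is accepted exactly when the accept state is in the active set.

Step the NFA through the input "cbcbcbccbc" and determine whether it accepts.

Answer: ACCEPT

Trace:
initial (ε-close {0}): {0,1,2,3,4,6}
'c' @ 1: {3,5,6}
'b' @ 2: {7,8}
'c' @ 3: {1,2,3,4,6,9}  (accept∈set)
'b' @ 4: {7,8}
'c' @ 5: {1,2,3,4,6,9}  (accept∈set)
'b' @ 6: {7,8}
'c' @ 7: {1,2,3,4,6,9}  (accept∈set)
'c' @ 8: {3,5,6}
'b' @ 9: {7,8}
'c' @ 10: {1,2,3,4,6,9}  (accept∈set)
final: {1,2,3,4,6,9}; accept 1 in set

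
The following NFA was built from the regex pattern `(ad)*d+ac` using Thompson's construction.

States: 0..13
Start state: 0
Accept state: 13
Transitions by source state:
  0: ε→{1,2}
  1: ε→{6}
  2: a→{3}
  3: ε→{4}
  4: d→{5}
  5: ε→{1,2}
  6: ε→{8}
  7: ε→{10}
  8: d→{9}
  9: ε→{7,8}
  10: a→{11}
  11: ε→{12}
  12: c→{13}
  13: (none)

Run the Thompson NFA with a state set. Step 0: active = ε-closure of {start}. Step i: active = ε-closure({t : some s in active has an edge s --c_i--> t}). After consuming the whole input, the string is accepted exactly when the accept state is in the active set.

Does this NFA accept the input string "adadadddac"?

Answer: ACCEPT

Trace:
start: ε-closure({0}) = {0,1,2,6,8}
'a' @ 1: {3,4}
'd' @ 2: {1,2,5,6,8}
'a' @ 3: {3,4}
'd' @ 4: {1,2,5,6,8}
'a' @ 5: {3,4}
'd' @ 6: {1,2,5,6,8}
'd' @ 7: {7,8,9,10}
'd' @ 8: {7,8,9,10}
'a' @ 9: {11,12}
'c' @ 10: {13}  [accepting]
after full input: {13}  (accept=13 in)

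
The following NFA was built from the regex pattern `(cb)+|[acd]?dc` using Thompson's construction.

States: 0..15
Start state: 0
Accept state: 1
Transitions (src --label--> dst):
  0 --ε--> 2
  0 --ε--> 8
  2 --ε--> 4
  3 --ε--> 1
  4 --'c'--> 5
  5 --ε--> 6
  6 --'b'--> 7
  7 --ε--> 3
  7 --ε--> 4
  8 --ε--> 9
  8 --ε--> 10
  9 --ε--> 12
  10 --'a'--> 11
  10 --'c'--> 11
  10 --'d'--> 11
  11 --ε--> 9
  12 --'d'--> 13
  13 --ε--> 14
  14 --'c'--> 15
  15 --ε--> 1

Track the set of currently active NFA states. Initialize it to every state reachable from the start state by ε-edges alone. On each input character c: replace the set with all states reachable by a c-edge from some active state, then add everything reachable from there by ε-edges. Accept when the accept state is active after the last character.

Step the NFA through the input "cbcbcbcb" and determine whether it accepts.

start: ε-closure({0}) = {0,2,4,8,9,10,12}
'c' @ 1: {5,6,9,11,12}
'b' @ 2: {1,3,4,7}  (accept∈set)
'c' @ 3: {5,6}
'b' @ 4: {1,3,4,7}  (accept∈set)
'c' @ 5: {5,6}
'b' @ 6: {1,3,4,7}  (accept∈set)
'c' @ 7: {5,6}
'b' @ 8: {1,3,4,7}  (accept∈set)
final: {1,3,4,7}; accept 1 in set

Answer: ACCEPT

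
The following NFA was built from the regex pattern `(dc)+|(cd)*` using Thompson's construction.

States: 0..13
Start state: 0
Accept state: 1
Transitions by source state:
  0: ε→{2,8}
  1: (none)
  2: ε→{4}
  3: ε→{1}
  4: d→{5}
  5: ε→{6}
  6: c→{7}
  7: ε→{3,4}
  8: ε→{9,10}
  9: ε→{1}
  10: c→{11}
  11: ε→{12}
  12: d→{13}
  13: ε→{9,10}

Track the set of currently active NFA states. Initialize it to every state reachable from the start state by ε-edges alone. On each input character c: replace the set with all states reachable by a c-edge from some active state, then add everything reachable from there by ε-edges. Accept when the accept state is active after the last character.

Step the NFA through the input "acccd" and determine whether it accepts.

Answer: REJECT

Derivation:
start: ε-closure({0}) = {0,1,2,4,8,9,10}
'a' @ 1: {}  — state set empty
rest 'cccd' ignored (set empty)
final: {}; accept 1 not in set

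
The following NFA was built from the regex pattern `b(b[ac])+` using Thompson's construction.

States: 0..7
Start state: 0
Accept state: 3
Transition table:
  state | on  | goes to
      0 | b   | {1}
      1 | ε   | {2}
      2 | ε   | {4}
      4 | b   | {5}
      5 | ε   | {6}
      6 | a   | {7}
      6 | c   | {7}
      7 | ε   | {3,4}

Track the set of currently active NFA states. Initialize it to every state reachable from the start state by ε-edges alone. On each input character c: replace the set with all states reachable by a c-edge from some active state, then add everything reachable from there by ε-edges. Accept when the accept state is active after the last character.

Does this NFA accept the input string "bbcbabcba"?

S₀ = ε-closure({0}) = {0}
'b' @ 1: {1,2,4}
'b' @ 2: {5,6}
'c' @ 3: {3,4,7}  ✓accept
'b' @ 4: {5,6}
'a' @ 5: {3,4,7}  ✓accept
'b' @ 6: {5,6}
'c' @ 7: {3,4,7}  ✓accept
'b' @ 8: {5,6}
'a' @ 9: {3,4,7}  ✓accept
final: {3,4,7}; accept 3 in set

Answer: ACCEPT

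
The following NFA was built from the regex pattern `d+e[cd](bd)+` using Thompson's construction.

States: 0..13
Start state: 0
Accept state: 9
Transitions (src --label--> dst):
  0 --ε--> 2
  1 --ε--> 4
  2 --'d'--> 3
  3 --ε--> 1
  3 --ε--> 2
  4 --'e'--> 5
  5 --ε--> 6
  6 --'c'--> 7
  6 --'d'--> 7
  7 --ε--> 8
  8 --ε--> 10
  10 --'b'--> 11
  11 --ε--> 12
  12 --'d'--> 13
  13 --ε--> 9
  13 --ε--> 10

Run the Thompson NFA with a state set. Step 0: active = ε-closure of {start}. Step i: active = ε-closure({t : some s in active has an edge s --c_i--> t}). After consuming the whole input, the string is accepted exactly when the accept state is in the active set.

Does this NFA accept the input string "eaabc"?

initial (ε-close {0}): {0,2}
'e' @ 1: {}  — no active states
rest 'aabc' ignored (set empty)
after full input: {}  (accept=9 not in)

Answer: REJECT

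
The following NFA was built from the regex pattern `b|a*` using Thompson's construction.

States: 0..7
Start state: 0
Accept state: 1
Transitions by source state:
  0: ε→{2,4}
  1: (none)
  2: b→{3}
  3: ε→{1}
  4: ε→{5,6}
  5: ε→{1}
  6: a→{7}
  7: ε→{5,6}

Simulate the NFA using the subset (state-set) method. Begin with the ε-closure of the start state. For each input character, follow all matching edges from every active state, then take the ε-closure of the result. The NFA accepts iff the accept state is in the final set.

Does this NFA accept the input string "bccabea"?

Answer: REJECT

Steps:
S₀ = ε-closure({0}) = {0,1,2,4,5,6}
'b' @ 1: {1,3}  (accept∈set)
'c' @ 2: {}  — state set empty
rest 'cabea' ignored (set empty)
final: {}; accept 1 not in set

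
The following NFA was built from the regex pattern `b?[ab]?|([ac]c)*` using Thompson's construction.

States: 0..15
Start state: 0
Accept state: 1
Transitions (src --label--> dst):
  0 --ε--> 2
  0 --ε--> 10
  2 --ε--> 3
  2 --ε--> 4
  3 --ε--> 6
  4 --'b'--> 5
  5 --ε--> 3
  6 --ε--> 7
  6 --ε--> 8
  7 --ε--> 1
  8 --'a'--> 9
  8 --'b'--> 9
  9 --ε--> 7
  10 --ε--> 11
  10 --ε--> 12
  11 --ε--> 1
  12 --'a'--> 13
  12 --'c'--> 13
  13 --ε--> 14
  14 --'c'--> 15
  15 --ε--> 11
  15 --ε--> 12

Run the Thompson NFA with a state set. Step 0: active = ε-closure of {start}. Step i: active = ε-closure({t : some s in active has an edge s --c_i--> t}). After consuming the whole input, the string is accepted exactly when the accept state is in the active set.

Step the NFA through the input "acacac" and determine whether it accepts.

initial (ε-close {0}): {0,1,2,3,4,6,7,8,10,11,12}
'a' @ 1: {1,7,9,13,14}  [accepting]
'c' @ 2: {1,11,12,15}  [accepting]
'a' @ 3: {13,14}
'c' @ 4: {1,11,12,15}  [accepting]
'a' @ 5: {13,14}
'c' @ 6: {1,11,12,15}  [accepting]
final: {1,11,12,15}; accept 1 in set

Answer: ACCEPT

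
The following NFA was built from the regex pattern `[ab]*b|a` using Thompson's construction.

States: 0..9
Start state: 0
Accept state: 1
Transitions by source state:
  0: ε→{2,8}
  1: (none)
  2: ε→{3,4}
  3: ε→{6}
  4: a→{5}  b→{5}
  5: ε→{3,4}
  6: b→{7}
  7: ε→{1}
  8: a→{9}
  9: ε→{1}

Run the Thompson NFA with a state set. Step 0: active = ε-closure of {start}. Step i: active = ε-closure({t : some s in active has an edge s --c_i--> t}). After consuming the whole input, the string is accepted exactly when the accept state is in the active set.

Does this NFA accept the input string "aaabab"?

S₀ = ε-closure({0}) = {0,2,3,4,6,8}
'a' @ 1: {1,3,4,5,6,9}  (accept∈set)
'a' @ 2: {3,4,5,6}
'a' @ 3: {3,4,5,6}
'b' @ 4: {1,3,4,5,6,7}  (accept∈set)
'a' @ 5: {3,4,5,6}
'b' @ 6: {1,3,4,5,6,7}  (accept∈set)
after full input: {1,3,4,5,6,7}  (accept=1 in)

Answer: ACCEPT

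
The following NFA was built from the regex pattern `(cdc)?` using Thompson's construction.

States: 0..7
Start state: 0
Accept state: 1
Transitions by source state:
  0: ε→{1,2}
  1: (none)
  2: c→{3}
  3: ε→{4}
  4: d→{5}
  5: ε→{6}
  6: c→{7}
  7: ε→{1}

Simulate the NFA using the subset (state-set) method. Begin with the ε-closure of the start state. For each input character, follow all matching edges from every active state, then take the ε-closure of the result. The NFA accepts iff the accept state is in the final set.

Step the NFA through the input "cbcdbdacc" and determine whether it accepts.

initial (ε-close {0}): {0,1,2}
'c' @ 1: {3,4}
'b' @ 2: {}  — no active states
rest 'cdbdacc' ignored (set empty)
after full input: {}  (accept=1 not in)

Answer: REJECT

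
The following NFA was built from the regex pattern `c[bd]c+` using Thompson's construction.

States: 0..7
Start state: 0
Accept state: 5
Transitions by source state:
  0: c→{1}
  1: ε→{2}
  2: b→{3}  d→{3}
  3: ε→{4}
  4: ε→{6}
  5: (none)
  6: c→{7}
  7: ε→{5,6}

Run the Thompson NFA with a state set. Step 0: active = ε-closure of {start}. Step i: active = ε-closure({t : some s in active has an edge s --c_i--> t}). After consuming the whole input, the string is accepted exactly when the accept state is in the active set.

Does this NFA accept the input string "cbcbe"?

initial (ε-close {0}): {0}
'c' @ 1: {1,2}
'b' @ 2: {3,4,6}
'c' @ 3: {5,6,7}  [accepting]
'b' @ 4: {}  — no active states
rest 'e' ignored (set empty)
after full input: {}  (accept=5 not in)

Answer: REJECT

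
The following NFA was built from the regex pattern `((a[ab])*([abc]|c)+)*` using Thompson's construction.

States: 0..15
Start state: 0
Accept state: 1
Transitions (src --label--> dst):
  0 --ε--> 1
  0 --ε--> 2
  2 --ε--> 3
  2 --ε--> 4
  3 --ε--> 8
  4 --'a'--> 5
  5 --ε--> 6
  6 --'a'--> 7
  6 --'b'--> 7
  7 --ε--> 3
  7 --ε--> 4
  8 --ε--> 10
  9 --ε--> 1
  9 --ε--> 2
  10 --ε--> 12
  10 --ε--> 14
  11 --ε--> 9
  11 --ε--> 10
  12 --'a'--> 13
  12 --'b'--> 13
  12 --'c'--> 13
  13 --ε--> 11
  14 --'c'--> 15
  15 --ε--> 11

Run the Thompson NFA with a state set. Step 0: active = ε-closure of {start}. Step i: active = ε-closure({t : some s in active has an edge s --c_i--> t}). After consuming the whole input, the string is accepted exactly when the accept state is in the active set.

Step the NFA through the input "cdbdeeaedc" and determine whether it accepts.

Answer: REJECT

Trace:
initial (ε-close {0}): {0,1,2,3,4,8,10,12,14}
'c' @ 1: {1,2,3,4,8,9,10,11,12,13,14,15}  [accepting]
'd' @ 2: {}  — state set empty
rest 'bdeeaedc' ignored (set empty)
end set {} — state 1 not in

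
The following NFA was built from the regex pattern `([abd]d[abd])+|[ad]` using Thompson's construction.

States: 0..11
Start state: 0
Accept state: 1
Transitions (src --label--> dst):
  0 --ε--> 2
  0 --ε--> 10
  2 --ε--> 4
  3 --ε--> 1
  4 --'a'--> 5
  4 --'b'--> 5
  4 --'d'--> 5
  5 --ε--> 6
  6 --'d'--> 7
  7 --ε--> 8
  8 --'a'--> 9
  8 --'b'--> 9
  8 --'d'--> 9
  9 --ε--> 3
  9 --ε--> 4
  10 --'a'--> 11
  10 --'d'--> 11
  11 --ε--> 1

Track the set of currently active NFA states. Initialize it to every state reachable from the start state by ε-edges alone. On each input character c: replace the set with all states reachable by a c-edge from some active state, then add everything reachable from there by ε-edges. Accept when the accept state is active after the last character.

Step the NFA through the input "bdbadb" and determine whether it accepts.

Answer: ACCEPT

Derivation:
start: ε-closure({0}) = {0,2,4,10}
'b' @ 1: {5,6}
'd' @ 2: {7,8}
'b' @ 3: {1,3,4,9}  (accept∈set)
'a' @ 4: {5,6}
'd' @ 5: {7,8}
'b' @ 6: {1,3,4,9}  (accept∈set)
end set {1,3,4,9} — state 1 in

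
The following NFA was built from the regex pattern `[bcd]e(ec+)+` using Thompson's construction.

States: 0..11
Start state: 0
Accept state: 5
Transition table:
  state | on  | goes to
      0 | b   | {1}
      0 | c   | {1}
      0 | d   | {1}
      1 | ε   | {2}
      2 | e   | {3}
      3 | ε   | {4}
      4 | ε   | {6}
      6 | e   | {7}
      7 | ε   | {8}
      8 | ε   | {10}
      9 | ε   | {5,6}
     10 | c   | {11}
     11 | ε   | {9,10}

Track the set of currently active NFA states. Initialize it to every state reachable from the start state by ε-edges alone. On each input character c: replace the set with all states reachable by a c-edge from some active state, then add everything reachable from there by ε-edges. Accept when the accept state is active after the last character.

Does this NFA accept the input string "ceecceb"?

start: ε-closure({0}) = {0}
'c' @ 1: {1,2}
'e' @ 2: {3,4,6}
'e' @ 3: {7,8,10}
'c' @ 4: {5,6,9,10,11}  [accepting]
'c' @ 5: {5,6,9,10,11}  [accepting]
'e' @ 6: {7,8,10}
'b' @ 7: {}  — no active states
after full input: {}  (accept=5 not in)

Answer: REJECT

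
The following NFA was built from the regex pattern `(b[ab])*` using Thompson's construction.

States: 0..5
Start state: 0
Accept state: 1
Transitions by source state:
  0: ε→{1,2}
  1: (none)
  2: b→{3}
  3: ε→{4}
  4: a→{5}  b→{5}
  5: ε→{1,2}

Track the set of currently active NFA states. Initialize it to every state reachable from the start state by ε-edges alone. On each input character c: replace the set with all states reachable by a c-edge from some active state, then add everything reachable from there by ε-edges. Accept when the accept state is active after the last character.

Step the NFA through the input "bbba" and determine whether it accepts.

start: ε-closure({0}) = {0,1,2}
'b' @ 1: {3,4}
'b' @ 2: {1,2,5}  [accepting]
'b' @ 3: {3,4}
'a' @ 4: {1,2,5}  [accepting]
after full input: {1,2,5}  (accept=1 in)

Answer: ACCEPT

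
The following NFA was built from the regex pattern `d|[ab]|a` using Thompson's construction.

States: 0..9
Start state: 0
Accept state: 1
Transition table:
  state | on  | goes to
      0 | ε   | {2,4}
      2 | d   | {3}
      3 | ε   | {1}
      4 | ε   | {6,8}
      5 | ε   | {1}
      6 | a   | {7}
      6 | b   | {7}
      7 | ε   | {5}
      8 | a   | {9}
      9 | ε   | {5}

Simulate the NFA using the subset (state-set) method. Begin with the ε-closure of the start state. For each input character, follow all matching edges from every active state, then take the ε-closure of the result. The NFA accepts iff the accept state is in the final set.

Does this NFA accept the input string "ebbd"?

Answer: REJECT

Derivation:
S₀ = ε-closure({0}) = {0,2,4,6,8}
'e' @ 1: {}  — no active states
rest 'bbd' ignored (set empty)
final: {}; accept 1 not in set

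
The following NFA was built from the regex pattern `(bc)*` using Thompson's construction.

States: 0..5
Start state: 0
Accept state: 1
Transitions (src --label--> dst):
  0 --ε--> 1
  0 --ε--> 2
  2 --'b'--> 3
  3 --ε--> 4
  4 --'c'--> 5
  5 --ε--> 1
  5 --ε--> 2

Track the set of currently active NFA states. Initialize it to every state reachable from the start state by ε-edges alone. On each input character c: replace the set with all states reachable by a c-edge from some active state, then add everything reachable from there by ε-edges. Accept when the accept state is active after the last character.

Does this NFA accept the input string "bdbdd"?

Answer: REJECT

Steps:
initial (ε-close {0}): {0,1,2}
'b' @ 1: {3,4}
'd' @ 2: {}  — state set empty
rest 'bdd' ignored (set empty)
end set {} — state 1 not in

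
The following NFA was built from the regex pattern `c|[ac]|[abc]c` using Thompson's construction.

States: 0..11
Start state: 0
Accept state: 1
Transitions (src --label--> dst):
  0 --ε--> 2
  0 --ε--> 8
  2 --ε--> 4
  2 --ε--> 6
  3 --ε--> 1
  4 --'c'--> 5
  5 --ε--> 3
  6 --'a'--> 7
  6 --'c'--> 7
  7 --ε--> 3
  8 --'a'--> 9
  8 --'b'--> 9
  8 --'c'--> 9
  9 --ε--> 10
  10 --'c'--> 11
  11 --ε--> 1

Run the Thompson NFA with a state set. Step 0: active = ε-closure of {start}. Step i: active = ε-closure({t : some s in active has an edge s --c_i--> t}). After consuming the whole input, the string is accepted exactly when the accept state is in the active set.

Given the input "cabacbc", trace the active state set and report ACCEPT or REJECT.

start: ε-closure({0}) = {0,2,4,6,8}
'c' @ 1: {1,3,5,7,9,10}  (accept∈set)
'a' @ 2: {}  — state set empty
rest 'bacbc' ignored (set empty)
end set {} — state 1 not in

Answer: REJECT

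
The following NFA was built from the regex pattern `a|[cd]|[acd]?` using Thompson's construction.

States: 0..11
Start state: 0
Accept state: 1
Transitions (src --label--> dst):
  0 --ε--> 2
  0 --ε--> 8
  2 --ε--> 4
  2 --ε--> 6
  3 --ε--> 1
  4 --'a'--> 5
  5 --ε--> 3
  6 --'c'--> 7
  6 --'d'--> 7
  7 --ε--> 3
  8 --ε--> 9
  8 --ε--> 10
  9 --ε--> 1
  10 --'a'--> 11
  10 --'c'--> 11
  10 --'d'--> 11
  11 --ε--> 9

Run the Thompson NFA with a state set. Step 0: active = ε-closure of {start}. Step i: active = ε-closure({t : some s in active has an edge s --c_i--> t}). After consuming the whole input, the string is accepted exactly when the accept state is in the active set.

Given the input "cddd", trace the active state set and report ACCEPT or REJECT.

Answer: REJECT

Trace:
S₀ = ε-closure({0}) = {0,1,2,4,6,8,9,10}
'c' @ 1: {1,3,7,9,11}  (accept∈set)
'd' @ 2: {}  — no active states
rest 'dd' ignored (set empty)
end set {} — state 1 not in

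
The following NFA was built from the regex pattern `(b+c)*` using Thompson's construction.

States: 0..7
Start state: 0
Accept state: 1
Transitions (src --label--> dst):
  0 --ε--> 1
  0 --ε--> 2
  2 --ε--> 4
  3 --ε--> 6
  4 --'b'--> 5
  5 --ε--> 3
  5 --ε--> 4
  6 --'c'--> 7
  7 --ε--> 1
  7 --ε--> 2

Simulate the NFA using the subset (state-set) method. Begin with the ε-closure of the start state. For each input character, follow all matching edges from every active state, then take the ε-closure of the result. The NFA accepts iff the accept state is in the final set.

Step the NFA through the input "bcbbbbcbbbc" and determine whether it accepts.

S₀ = ε-closure({0}) = {0,1,2,4}
'b' @ 1: {3,4,5,6}
'c' @ 2: {1,2,4,7}  ✓accept
'b' @ 3: {3,4,5,6}
'b' @ 4: {3,4,5,6}
'b' @ 5: {3,4,5,6}
'b' @ 6: {3,4,5,6}
'c' @ 7: {1,2,4,7}  ✓accept
'b' @ 8: {3,4,5,6}
'b' @ 9: {3,4,5,6}
'b' @ 10: {3,4,5,6}
'c' @ 11: {1,2,4,7}  ✓accept
after full input: {1,2,4,7}  (accept=1 in)

Answer: ACCEPT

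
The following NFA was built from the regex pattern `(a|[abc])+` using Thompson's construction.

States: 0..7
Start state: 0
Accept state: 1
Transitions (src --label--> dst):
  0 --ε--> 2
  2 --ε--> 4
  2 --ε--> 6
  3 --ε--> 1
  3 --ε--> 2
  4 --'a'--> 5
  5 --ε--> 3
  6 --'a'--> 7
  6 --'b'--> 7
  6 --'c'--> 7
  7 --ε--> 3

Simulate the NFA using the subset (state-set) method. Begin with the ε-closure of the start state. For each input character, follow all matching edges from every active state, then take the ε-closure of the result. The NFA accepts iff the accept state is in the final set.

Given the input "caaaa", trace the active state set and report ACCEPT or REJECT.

start: ε-closure({0}) = {0,2,4,6}
'c' @ 1: {1,2,3,4,6,7}  (accept∈set)
'a' @ 2: {1,2,3,4,5,6,7}  (accept∈set)
'a' @ 3: {1,2,3,4,5,6,7}  (accept∈set)
'a' @ 4: {1,2,3,4,5,6,7}  (accept∈set)
'a' @ 5: {1,2,3,4,5,6,7}  (accept∈set)
final: {1,2,3,4,5,6,7}; accept 1 in set

Answer: ACCEPT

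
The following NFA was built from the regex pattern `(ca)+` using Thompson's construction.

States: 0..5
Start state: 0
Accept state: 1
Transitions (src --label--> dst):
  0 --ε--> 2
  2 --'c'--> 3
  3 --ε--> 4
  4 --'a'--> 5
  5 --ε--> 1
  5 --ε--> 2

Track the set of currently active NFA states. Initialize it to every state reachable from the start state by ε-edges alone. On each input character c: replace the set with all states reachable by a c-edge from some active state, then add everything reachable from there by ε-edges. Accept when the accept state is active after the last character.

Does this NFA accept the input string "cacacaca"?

Answer: ACCEPT

Derivation:
initial (ε-close {0}): {0,2}
'c' @ 1: {3,4}
'a' @ 2: {1,2,5}  ✓accept
'c' @ 3: {3,4}
'a' @ 4: {1,2,5}  ✓accept
'c' @ 5: {3,4}
'a' @ 6: {1,2,5}  ✓accept
'c' @ 7: {3,4}
'a' @ 8: {1,2,5}  ✓accept
after full input: {1,2,5}  (accept=1 in)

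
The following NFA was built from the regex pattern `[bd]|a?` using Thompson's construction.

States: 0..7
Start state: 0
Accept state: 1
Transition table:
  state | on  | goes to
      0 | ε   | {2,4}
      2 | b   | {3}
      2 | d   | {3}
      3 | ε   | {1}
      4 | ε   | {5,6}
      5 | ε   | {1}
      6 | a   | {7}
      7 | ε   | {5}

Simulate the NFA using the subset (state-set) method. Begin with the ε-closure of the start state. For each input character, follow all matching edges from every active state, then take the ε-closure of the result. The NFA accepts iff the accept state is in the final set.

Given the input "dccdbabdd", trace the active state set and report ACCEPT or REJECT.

Answer: REJECT

Derivation:
start: ε-closure({0}) = {0,1,2,4,5,6}
'd' @ 1: {1,3}  [accepting]
'c' @ 2: {}  — state set empty
rest 'cdbabdd' ignored (set empty)
after full input: {}  (accept=1 not in)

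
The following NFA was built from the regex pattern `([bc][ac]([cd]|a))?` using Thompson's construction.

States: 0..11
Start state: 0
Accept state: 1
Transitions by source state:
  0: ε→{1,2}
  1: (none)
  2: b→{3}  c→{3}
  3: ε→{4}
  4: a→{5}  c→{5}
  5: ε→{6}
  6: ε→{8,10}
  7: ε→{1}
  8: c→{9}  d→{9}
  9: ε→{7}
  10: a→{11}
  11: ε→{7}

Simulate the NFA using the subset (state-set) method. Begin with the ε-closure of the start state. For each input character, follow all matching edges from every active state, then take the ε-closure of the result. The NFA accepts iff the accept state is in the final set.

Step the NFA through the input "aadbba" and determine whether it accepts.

initial (ε-close {0}): {0,1,2}
'a' @ 1: {}  — no active states
rest 'adbba' ignored (set empty)
final: {}; accept 1 not in set

Answer: REJECT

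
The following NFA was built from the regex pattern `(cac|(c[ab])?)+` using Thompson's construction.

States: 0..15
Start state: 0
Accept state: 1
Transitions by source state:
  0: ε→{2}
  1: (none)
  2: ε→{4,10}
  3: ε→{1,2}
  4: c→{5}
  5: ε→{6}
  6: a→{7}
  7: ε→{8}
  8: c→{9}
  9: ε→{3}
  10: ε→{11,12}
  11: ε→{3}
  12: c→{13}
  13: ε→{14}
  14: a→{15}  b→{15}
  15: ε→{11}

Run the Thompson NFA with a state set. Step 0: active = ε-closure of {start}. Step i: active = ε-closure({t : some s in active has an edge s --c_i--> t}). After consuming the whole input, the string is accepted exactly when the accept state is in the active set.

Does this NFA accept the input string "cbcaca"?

Answer: ACCEPT

Steps:
initial (ε-close {0}): {0,1,2,3,4,10,11,12}
'c' @ 1: {5,6,13,14}
'b' @ 2: {1,2,3,4,10,11,12,15}  [accepting]
'c' @ 3: {5,6,13,14}
'a' @ 4: {1,2,3,4,7,8,10,11,12,15}  [accepting]
'c' @ 5: {1,2,3,4,5,6,9,10,11,12,13,14}  [accepting]
'a' @ 6: {1,2,3,4,7,8,10,11,12,15}  [accepting]
end set {1,2,3,4,7,8,10,11,12,15} — state 1 in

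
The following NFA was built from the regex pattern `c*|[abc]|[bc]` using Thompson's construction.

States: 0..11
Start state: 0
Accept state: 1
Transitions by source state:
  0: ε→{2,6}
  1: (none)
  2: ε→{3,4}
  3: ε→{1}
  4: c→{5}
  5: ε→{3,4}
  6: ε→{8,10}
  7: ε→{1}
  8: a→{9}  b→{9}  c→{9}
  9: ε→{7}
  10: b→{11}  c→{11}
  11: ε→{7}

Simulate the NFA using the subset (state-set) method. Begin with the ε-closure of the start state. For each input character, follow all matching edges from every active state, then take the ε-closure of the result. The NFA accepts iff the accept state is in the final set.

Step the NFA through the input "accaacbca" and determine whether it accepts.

Answer: REJECT

Steps:
start: ε-closure({0}) = {0,1,2,3,4,6,8,10}
'a' @ 1: {1,7,9}  ✓accept
'c' @ 2: {}  — state set empty
rest 'caacbca' ignored (set empty)
final: {}; accept 1 not in set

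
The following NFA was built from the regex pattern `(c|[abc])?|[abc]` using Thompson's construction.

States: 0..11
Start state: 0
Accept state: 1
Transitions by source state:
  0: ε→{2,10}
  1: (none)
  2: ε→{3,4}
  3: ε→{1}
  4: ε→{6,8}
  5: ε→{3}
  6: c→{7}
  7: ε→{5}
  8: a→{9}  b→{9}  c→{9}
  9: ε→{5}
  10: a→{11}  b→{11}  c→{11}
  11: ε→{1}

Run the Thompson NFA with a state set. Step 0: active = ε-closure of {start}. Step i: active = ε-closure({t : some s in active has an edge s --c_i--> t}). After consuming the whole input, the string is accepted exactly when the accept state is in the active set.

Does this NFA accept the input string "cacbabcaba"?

start: ε-closure({0}) = {0,1,2,3,4,6,8,10}
'c' @ 1: {1,3,5,7,9,11}  ✓accept
'a' @ 2: {}  — dead — no transitions
rest 'cbabcaba' ignored (set empty)
after full input: {}  (accept=1 not in)

Answer: REJECT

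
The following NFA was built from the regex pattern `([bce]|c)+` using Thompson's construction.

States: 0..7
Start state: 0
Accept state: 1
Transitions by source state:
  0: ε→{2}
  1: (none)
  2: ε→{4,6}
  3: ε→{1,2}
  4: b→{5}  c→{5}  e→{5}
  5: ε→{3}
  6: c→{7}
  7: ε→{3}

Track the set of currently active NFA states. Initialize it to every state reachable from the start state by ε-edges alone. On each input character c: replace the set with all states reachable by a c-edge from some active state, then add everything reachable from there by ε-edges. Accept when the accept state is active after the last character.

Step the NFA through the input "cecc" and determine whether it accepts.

start: ε-closure({0}) = {0,2,4,6}
'c' @ 1: {1,2,3,4,5,6,7}  ✓accept
'e' @ 2: {1,2,3,4,5,6}  ✓accept
'c' @ 3: {1,2,3,4,5,6,7}  ✓accept
'c' @ 4: {1,2,3,4,5,6,7}  ✓accept
final: {1,2,3,4,5,6,7}; accept 1 in set

Answer: ACCEPT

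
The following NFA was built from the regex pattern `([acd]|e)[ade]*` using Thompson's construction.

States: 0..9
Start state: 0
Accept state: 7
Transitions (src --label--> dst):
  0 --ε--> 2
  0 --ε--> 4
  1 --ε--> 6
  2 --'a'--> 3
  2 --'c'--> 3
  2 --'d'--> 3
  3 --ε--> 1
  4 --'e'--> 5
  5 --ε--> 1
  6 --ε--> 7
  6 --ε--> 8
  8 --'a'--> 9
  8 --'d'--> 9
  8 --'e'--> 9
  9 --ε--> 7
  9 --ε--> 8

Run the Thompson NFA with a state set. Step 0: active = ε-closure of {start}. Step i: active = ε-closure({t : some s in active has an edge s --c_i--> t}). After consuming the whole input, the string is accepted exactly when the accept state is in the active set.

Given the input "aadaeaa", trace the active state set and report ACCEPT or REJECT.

S₀ = ε-closure({0}) = {0,2,4}
'a' @ 1: {1,3,6,7,8}  [accepting]
'a' @ 2: {7,8,9}  [accepting]
'd' @ 3: {7,8,9}  [accepting]
'a' @ 4: {7,8,9}  [accepting]
'e' @ 5: {7,8,9}  [accepting]
'a' @ 6: {7,8,9}  [accepting]
'a' @ 7: {7,8,9}  [accepting]
final: {7,8,9}; accept 7 in set

Answer: ACCEPT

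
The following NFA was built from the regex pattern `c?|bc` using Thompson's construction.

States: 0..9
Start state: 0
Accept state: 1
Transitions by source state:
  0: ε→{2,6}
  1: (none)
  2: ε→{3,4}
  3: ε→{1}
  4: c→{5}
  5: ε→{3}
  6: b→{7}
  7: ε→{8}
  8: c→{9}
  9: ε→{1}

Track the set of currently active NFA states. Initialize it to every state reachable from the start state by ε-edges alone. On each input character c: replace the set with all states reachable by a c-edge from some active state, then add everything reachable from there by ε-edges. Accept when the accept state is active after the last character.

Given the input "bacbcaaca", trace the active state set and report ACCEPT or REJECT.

Answer: REJECT

Trace:
S₀ = ε-closure({0}) = {0,1,2,3,4,6}
'b' @ 1: {7,8}
'a' @ 2: {}  — dead — no transitions
rest 'cbcaaca' ignored (set empty)
final: {}; accept 1 not in set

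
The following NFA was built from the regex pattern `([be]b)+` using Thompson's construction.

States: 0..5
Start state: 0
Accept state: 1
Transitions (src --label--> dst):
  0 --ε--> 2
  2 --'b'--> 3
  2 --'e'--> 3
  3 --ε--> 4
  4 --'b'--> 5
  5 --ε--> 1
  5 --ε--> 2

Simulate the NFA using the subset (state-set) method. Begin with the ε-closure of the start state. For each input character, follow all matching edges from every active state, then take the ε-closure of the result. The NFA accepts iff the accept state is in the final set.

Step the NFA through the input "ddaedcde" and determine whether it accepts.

initial (ε-close {0}): {0,2}
'd' @ 1: {}  — state set empty
rest 'daedcde' ignored (set empty)
end set {} — state 1 not in

Answer: REJECT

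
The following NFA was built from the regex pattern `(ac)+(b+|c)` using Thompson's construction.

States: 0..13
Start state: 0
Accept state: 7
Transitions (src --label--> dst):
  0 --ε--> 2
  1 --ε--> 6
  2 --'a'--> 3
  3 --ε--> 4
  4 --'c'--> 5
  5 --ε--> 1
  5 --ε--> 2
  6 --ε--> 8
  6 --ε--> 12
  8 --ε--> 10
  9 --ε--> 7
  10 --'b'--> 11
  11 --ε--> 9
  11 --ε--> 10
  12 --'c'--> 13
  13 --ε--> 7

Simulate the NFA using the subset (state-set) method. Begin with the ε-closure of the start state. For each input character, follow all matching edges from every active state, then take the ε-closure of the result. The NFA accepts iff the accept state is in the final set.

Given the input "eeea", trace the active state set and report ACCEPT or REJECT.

Answer: REJECT

Steps:
initial (ε-close {0}): {0,2}
'e' @ 1: {}  — dead — no transitions
rest 'eea' ignored (set empty)
end set {} — state 7 not in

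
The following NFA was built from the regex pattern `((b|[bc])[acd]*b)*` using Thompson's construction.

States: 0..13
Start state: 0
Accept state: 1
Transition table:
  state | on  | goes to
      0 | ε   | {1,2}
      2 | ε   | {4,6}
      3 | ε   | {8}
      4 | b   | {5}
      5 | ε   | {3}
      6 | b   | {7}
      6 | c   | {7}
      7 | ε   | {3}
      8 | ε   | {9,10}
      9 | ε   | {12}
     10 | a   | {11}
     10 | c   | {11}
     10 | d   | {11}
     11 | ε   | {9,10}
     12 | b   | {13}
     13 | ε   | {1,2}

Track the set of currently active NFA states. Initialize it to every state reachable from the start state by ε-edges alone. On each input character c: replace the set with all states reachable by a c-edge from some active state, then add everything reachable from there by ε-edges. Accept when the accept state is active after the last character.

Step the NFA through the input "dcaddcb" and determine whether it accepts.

S₀ = ε-closure({0}) = {0,1,2,4,6}
'd' @ 1: {}  — no active states
rest 'caddcb' ignored (set empty)
after full input: {}  (accept=1 not in)

Answer: REJECT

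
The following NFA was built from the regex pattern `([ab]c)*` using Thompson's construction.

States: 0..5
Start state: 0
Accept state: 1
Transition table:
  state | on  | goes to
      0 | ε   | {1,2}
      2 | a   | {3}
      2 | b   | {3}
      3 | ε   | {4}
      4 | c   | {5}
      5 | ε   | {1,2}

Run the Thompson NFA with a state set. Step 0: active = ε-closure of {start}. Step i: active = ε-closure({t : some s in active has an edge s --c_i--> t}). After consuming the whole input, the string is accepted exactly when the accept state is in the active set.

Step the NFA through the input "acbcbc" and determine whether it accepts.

S₀ = ε-closure({0}) = {0,1,2}
'a' @ 1: {3,4}
'c' @ 2: {1,2,5}  (accept∈set)
'b' @ 3: {3,4}
'c' @ 4: {1,2,5}  (accept∈set)
'b' @ 5: {3,4}
'c' @ 6: {1,2,5}  (accept∈set)
final: {1,2,5}; accept 1 in set

Answer: ACCEPT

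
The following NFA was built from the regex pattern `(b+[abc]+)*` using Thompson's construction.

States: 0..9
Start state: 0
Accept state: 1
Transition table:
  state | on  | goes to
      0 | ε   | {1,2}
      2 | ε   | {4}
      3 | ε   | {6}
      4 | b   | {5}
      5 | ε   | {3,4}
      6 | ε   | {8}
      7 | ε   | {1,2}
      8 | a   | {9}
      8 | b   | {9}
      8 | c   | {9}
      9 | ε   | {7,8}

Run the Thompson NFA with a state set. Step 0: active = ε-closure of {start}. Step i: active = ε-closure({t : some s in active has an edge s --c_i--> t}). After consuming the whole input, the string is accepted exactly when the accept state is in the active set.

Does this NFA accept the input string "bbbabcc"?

Answer: ACCEPT

Steps:
start: ε-closure({0}) = {0,1,2,4}
'b' @ 1: {3,4,5,6,8}
'b' @ 2: {1,2,3,4,5,6,7,8,9}  ✓accept
'b' @ 3: {1,2,3,4,5,6,7,8,9}  ✓accept
'a' @ 4: {1,2,4,7,8,9}  ✓accept
'b' @ 5: {1,2,3,4,5,6,7,8,9}  ✓accept
'c' @ 6: {1,2,4,7,8,9}  ✓accept
'c' @ 7: {1,2,4,7,8,9}  ✓accept
final: {1,2,4,7,8,9}; accept 1 in set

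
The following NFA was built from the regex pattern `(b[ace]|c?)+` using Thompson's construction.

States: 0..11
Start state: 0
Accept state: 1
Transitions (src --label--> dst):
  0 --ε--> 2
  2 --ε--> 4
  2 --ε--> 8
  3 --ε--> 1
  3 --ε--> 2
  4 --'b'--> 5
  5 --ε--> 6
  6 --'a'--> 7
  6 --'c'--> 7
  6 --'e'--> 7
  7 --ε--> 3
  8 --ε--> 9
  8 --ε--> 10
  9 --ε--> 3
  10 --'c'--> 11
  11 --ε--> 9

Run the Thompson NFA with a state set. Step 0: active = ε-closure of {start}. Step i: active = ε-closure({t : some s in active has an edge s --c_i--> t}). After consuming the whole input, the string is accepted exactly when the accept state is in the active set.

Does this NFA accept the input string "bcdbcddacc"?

S₀ = ε-closure({0}) = {0,1,2,3,4,8,9,10}
'b' @ 1: {5,6}
'c' @ 2: {1,2,3,4,7,8,9,10}  (accept∈set)
'd' @ 3: {}  — dead — no transitions
rest 'bcddacc' ignored (set empty)
after full input: {}  (accept=1 not in)

Answer: REJECT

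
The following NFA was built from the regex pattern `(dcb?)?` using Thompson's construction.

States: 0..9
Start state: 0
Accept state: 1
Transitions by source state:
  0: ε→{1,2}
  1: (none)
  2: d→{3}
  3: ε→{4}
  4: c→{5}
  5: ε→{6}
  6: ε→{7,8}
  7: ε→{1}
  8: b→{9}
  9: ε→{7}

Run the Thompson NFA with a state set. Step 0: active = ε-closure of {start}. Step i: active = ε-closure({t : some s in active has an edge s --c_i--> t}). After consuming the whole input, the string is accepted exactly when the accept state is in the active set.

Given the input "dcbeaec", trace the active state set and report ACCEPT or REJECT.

S₀ = ε-closure({0}) = {0,1,2}
'd' @ 1: {3,4}
'c' @ 2: {1,5,6,7,8}  (accept∈set)
'b' @ 3: {1,7,9}  (accept∈set)
'e' @ 4: {}  — dead — no transitions
rest 'aec' ignored (set empty)
final: {}; accept 1 not in set

Answer: REJECT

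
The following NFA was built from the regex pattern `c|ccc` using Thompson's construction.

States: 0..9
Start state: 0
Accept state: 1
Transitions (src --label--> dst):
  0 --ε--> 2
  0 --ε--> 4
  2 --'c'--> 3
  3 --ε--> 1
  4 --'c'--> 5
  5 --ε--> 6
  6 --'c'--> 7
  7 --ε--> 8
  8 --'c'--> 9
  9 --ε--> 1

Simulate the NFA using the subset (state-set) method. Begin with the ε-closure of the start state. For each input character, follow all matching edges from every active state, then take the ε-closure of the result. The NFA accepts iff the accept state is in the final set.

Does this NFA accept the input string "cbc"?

S₀ = ε-closure({0}) = {0,2,4}
'c' @ 1: {1,3,5,6}  ✓accept
'b' @ 2: {}  — no active states
rest 'c' ignored (set empty)
final: {}; accept 1 not in set

Answer: REJECT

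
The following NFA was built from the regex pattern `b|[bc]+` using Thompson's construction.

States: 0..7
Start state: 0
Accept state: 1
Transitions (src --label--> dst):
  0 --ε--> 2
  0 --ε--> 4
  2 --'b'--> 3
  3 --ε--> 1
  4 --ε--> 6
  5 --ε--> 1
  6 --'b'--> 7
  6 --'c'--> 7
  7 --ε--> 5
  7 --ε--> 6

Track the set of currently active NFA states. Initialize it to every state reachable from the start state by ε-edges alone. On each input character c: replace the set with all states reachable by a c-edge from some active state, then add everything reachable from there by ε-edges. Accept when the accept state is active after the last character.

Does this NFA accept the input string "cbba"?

Answer: REJECT

Derivation:
start: ε-closure({0}) = {0,2,4,6}
'c' @ 1: {1,5,6,7}  (accept∈set)
'b' @ 2: {1,5,6,7}  (accept∈set)
'b' @ 3: {1,5,6,7}  (accept∈set)
'a' @ 4: {}  — no active states
final: {}; accept 1 not in set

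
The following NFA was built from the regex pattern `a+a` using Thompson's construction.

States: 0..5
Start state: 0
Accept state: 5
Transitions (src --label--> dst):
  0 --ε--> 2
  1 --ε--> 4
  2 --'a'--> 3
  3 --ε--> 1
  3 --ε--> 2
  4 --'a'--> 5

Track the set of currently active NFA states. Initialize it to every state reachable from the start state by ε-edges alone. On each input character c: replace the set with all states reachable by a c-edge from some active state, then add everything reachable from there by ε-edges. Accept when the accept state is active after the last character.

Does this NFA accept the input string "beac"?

Answer: REJECT

Steps:
start: ε-closure({0}) = {0,2}
'b' @ 1: {}  — dead — no transitions
rest 'eac' ignored (set empty)
final: {}; accept 5 not in set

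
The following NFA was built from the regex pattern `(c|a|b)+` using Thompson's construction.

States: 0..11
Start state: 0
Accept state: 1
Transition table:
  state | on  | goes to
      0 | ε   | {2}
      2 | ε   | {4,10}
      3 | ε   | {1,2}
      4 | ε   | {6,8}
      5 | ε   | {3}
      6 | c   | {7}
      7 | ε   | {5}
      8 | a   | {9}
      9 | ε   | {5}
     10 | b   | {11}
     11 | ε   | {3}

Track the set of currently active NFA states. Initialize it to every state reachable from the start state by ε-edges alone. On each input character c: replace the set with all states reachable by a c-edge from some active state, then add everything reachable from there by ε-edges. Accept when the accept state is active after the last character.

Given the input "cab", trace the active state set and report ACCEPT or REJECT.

Answer: ACCEPT

Trace:
start: ε-closure({0}) = {0,2,4,6,8,10}
'c' @ 1: {1,2,3,4,5,6,7,8,10}  ✓accept
'a' @ 2: {1,2,3,4,5,6,8,9,10}  ✓accept
'b' @ 3: {1,2,3,4,6,8,10,11}  ✓accept
final: {1,2,3,4,6,8,10,11}; accept 1 in set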